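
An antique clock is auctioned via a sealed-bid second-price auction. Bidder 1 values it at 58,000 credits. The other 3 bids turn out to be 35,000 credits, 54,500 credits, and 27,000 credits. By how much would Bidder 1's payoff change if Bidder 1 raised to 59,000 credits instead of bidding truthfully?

The highest competing bid is 54,500 credits.
Bidding truthfully at 58,000 credits: Bidder 1 has the top bid, wins, and pays the second-highest bid 54,500 credits. Payoff = 58,000 credits − 54,500 credits = 3,500 credits.
Bidding 59,000 credits: Bidder 1 has the top bid, wins, and pays the second-highest bid 54,500 credits. Payoff = 58,000 credits − 54,500 credits = 3,500 credits.
Change = 3,500 credits − 3,500 credits = 0 credits.
The bid only affects whether you win, not the price — here both bids land on the same side of the top rival bid, so the deviation is payoff-neutral.

0 credits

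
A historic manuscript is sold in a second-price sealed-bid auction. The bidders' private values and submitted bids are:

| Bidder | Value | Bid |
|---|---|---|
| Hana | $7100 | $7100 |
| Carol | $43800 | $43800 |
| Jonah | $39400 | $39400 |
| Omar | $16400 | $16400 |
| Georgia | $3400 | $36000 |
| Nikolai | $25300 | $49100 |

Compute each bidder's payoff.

Payoffs: Hana $0, Carol $0, Jonah $0, Omar $0, Georgia $0, Nikolai -$18500.

Bids in descending order: Nikolai $49100 > Carol $43800 > Jonah $39400 > Georgia $36000 > Omar $16400 > Hana $7100.
Nikolai has the top bid and wins; the price is the second-highest bid, $43800.
Nikolai's payoff = $25300 − $43800 = -$18500. All other bidders lose, so their payoff is 0.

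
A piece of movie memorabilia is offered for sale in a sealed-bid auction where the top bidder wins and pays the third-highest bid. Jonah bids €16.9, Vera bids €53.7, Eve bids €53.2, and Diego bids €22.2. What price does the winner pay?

Price paid: €22.2.

Ordered from highest: Vera €53.7; Eve €53.2; Diego €22.2; Jonah €16.9.
Vera is the highest bidder, so Vera wins.
Under the third-price rule, the price is the third-highest bid: €22.2.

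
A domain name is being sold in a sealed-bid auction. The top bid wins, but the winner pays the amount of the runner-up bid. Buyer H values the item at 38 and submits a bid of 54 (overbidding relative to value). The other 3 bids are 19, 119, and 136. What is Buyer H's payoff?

Highest competing bid: 136.
Buyer H's bid 54 is not the highest, so Buyer H loses, pays nothing, and earns zero payoff.

Payoff = 0.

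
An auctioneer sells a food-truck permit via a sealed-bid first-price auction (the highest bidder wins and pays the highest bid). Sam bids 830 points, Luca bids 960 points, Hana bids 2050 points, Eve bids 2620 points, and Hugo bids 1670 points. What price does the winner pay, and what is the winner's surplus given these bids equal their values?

The winner pays 2620 points for a surplus of 0 points.

Sorted high to low: Eve 2620 points; Hana 2050 points; Hugo 1670 points; Luca 960 points; Sam 830 points.
Eve is the highest bidder, so Eve wins.
Under the first-price rule, the price is the highest bid: 2620 points.
Surplus = 2620 points − 2620 points = 0 points.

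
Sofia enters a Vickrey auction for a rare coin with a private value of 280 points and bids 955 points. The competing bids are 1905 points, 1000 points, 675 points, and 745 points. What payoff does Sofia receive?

0 points

Highest competing bid: 1905 points.
Sofia's bid 955 points is not the highest, so Sofia loses, pays nothing, and earns zero payoff.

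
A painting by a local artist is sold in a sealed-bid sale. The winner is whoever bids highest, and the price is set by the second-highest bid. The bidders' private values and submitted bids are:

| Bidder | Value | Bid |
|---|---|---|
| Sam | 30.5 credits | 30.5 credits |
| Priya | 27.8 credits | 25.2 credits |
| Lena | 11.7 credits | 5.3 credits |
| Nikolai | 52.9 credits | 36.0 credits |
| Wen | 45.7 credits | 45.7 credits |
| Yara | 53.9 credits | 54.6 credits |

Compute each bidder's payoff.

Payoffs: Sam 0.0 credits, Priya 0.0 credits, Lena 0.0 credits, Nikolai 0.0 credits, Wen 0.0 credits, Yara 8.2 credits.

Sorted high to low: Yara 54.6 credits, then Wen 45.7 credits, then Nikolai 36.0 credits, then Sam 30.5 credits, then Priya 25.2 credits, then Lena 5.3 credits.
Yara has the top bid and wins; the price is the second-highest bid, 45.7 credits.
Yara's payoff = 53.9 credits − 45.7 credits = 8.2 credits. All other bidders lose, so their payoff is 0.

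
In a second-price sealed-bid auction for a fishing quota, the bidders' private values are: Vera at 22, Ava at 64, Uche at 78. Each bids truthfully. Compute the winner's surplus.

14

Bids in descending order: Uche 78 > Ava 64 > Vera 22.
Uche wins with the top bid and pays the second-highest, 64.
Surplus = 78 − 64 = 14.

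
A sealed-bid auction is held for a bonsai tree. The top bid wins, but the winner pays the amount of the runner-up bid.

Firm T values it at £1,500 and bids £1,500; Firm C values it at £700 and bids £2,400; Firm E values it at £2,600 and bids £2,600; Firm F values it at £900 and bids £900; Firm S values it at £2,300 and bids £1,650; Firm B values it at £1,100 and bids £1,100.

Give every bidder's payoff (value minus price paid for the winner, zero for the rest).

Firm T £0, Firm C £0, Firm E £200, Firm F £0, Firm S £0, Firm B £0.

Ranking the bids: Firm E £2,600, then Firm C £2,400, then Firm S £1,650, then Firm T £1,500, then Firm B £1,100, then Firm F £900.
Firm E has the top bid and wins; the price is the second-highest bid, £2,400.
Firm E's payoff = £2,600 − £2,400 = £200. All other bidders lose, so their payoff is 0.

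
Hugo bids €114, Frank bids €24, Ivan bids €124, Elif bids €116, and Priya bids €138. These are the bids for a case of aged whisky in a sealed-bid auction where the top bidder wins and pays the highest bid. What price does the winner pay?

The winner pays €138.

Ranking the bids: Priya €138; Ivan €124; Elif €116; Hugo €114; Frank €24.
Priya is the highest bidder, so Priya wins.
Under the first-price rule, the price is the highest bid: €138.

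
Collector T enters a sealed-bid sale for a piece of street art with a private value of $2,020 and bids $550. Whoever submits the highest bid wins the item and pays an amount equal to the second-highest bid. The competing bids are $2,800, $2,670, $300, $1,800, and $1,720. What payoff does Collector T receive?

Highest competing bid: $2,800.
Collector T's bid $550 is not the highest, so Collector T loses, pays nothing, and earns zero payoff.

$0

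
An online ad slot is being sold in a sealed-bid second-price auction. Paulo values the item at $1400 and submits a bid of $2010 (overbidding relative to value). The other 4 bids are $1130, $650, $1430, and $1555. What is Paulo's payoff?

Highest competing bid: $1555.
Paulo's bid $2010 is the highest overall, so Paulo wins and pays the second-highest bid, $1555.
Payoff = value − price = $1400 − $1555 = -$155.

Payoff = -$155.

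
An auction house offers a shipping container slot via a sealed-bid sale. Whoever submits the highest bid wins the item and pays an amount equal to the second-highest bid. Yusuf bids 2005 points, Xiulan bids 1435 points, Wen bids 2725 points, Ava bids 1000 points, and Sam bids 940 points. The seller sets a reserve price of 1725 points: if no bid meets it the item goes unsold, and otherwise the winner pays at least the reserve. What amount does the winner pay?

2005 points

Sorted high to low: Wen 2725 points > Yusuf 2005 points > Xiulan 1435 points > Ava 1000 points > Sam 940 points.
Wen has the highest bid, so Wen wins.
The second-highest bid is 2005 points, which exceeds the reserve, so that sets the price.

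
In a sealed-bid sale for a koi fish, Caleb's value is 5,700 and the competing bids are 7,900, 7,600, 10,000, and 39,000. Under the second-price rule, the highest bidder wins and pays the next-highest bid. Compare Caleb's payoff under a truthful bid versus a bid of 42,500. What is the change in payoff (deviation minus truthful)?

Payoff change: -33,300.

The highest competing bid is 39,000.
Bidding truthfully at 5,700: the top bid is 39,000 (a rival), so Caleb loses. Payoff = 0.
Bidding 42,500: Caleb has the top bid, wins, and pays the second-highest bid 39,000. Payoff = 5,700 − 39,000 = -33,300.
Change = -33,300 − 0 = -33,300.
Deviating from a truthful bid can only lose payoff in a second-price auction — never gain.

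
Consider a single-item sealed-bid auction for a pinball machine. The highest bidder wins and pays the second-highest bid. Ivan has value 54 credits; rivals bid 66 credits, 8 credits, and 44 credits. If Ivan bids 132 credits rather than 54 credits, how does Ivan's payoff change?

The highest competing bid is 66 credits.
Bidding truthfully at 54 credits: the top bid is 66 credits (a rival), so Ivan loses. Payoff = 0 credits.
Bidding 132 credits: Ivan has the top bid, wins, and pays the second-highest bid 66 credits. Payoff = 54 credits − 66 credits = -12 credits.
Change = -12 credits − 0 credits = -12 credits.
Deviating from a truthful bid can only lose payoff in a second-price auction — never gain.

Payoff change: -12 credits.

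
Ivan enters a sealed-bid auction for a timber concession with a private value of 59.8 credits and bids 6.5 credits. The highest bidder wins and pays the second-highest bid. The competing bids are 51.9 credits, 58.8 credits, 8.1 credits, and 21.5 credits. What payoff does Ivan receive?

Highest competing bid: 58.8 credits.
Ivan's bid 6.5 credits is not the highest, so Ivan loses, pays nothing, and earns zero payoff.

Ivan's payoff: 0.0 credits.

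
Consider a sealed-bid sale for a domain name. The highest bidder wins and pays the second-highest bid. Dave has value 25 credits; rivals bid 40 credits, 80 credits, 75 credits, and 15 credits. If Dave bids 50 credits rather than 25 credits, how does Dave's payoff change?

The highest competing bid is 80 credits.
Bidding truthfully at 25 credits: the top bid is 80 credits (a rival), so Dave loses. Payoff = 0 credits.
Bidding 50 credits: the top bid is 80 credits (a rival), so Dave loses. Payoff = 0 credits.
Change = 0 credits − 0 credits = 0 credits.
The bid only affects whether you win, not the price — here both bids land on the same side of the top rival bid, so the deviation is payoff-neutral.

Payoff change: 0 credits.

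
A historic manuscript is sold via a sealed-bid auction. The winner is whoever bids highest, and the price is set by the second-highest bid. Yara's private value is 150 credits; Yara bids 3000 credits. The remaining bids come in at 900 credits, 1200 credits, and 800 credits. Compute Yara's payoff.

Highest competing bid: 1200 credits.
Yara's bid 3000 credits is the highest overall, so Yara wins and pays the second-highest bid, 1200 credits.
Payoff = value − price = 150 credits − 1200 credits = -1050 credits.
Overbidding won the item at a price above value — truthful bidding would have avoided this loss.

Payoff = -1050 credits.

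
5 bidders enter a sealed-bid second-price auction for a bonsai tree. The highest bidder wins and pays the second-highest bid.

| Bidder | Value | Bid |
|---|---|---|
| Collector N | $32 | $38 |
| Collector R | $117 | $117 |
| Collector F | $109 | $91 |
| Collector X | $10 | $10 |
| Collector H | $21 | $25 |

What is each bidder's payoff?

Collector N $0, Collector R $26, Collector F $0, Collector X $0, Collector H $0.

Sorted high to low: Collector R $117 > Collector F $91 > Collector N $38 > Collector H $25 > Collector X $10.
Collector R has the top bid and wins; the price is the second-highest bid, $91.
Collector R's payoff = $117 − $91 = $26. All other bidders lose, so their payoff is 0.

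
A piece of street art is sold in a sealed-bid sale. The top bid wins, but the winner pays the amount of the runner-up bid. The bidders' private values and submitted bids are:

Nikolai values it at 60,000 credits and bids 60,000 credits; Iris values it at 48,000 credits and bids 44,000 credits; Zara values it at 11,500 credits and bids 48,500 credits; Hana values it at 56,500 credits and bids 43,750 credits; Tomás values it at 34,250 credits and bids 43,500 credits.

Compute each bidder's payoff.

Nikolai 11,500 credits, Iris 0 credits, Zara 0 credits, Hana 0 credits, Tomás 0 credits.

Ranking the bids: Nikolai 60,000 credits > Zara 48,500 credits > Iris 44,000 credits > Hana 43,750 credits > Tomás 43,500 credits.
Nikolai has the top bid and wins; the price is the second-highest bid, 48,500 credits.
Nikolai's payoff = 60,000 credits − 48,500 credits = 11,500 credits. All other bidders lose, so their payoff is 0.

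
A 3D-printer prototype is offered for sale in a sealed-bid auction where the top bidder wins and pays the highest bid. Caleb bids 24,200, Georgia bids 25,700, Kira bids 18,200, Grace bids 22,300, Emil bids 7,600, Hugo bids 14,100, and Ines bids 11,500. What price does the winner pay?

The winner pays 25,700.

Sorted high to low: Georgia 25,700; Caleb 24,200; Grace 22,300; Kira 18,200; Hugo 14,100; Ines 11,500; Emil 7,600.
Georgia is the highest bidder, so Georgia wins.
Under the first-price rule, the price is the highest bid: 25,700.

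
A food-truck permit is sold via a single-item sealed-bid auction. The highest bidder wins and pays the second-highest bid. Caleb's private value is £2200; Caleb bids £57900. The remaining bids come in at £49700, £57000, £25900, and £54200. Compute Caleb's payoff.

-£54800

Highest competing bid: £57000.
Caleb's bid £57900 is the highest overall, so Caleb wins and pays the second-highest bid, £57000.
Payoff = value − price = £2200 − £57000 = -£54800.
Overbidding won the item at a price above value — truthful bidding would have avoided this loss.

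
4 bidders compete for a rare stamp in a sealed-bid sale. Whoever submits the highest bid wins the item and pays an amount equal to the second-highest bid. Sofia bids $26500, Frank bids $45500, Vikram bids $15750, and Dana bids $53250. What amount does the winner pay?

The winner pays $45500.

Ranking the bids: Dana $53250 > Frank $45500 > Sofia $26500 > Vikram $15750.
Dana has the highest bid, so Dana wins.
The second-highest bid is $45500, so that is what Dana pays.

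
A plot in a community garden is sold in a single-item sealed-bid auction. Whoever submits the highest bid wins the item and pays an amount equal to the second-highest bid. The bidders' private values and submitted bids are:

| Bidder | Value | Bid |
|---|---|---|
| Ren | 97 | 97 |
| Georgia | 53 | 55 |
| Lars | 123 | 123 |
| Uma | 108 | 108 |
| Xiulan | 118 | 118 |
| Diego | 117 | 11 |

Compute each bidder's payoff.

Ordered from highest: Lars 123; Xiulan 118; Uma 108; Ren 97; Georgia 55; Diego 11.
Lars has the top bid and wins; the price is the second-highest bid, 118.
Lars's payoff = 123 − 118 = 5. All other bidders lose, so their payoff is 0.

Ren 0, Georgia 0, Lars 5, Uma 0, Xiulan 0, Diego 0.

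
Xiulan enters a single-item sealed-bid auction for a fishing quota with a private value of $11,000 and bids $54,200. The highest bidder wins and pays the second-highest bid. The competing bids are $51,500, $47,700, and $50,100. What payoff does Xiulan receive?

-$40,500

Highest competing bid: $51,500.
Xiulan's bid $54,200 is the highest overall, so Xiulan wins and pays the second-highest bid, $51,500.
Payoff = value − price = $11,000 − $51,500 = -$40,500.
Overbidding won the item at a price above value — truthful bidding would have avoided this loss.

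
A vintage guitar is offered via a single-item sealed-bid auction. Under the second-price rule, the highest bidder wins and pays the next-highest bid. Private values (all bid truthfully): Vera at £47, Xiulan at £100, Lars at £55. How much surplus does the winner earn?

Winner's surplus: £45.

Ranking the bids: Xiulan £100, then Lars £55, then Vera £47.
Xiulan wins with the top bid and pays the second-highest, £55.
Surplus = £100 − £55 = £45.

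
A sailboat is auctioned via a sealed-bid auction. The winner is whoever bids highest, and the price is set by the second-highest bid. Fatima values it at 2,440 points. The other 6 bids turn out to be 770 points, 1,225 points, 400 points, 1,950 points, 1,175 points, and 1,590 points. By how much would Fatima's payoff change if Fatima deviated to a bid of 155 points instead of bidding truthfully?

The highest competing bid is 1,950 points.
Bidding truthfully at 2,440 points: Fatima has the top bid, wins, and pays the second-highest bid 1,950 points. Payoff = 2,440 points − 1,950 points = 490 points.
Bidding 155 points: the top bid is 1,950 points (a rival), so Fatima loses. Payoff = 0 points.
Change = 0 points − 490 points = -490 points.
Deviating from a truthful bid can only lose payoff in a second-price auction — never gain.

Payoff change: -490 points.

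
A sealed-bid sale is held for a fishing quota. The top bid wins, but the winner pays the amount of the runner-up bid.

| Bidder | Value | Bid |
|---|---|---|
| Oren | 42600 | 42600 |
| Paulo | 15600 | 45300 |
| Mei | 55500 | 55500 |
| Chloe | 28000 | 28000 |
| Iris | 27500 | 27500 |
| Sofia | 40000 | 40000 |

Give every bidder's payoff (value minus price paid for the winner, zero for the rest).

Payoffs: Oren 0, Paulo 0, Mei 10200, Chloe 0, Iris 0, Sofia 0.

Ranking the bids: Mei 55500, then Paulo 45300, then Oren 42600, then Sofia 40000, then Chloe 28000, then Iris 27500.
Mei has the top bid and wins; the price is the second-highest bid, 45300.
Mei's payoff = 55500 − 45300 = 10200. All other bidders lose, so their payoff is 0.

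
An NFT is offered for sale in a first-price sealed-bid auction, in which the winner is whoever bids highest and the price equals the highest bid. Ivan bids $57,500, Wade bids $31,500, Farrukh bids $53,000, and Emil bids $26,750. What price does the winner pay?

The winner pays $57,500.

Sorted high to low: Ivan $57,500 > Farrukh $53,000 > Wade $31,500 > Emil $26,750.
Ivan is the highest bidder, so Ivan wins.
Under the first-price rule, the price is the highest bid: $57,500.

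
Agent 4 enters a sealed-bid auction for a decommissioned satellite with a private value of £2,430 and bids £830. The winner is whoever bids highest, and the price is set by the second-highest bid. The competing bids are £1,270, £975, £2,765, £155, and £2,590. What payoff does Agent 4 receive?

£0

Highest competing bid: £2,765.
Agent 4's bid £830 is not the highest, so Agent 4 loses, pays nothing, and earns zero payoff.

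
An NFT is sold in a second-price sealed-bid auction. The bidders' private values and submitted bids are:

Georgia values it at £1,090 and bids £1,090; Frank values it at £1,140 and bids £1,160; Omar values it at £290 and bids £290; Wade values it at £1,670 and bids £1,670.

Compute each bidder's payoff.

Payoffs: Georgia £0, Frank £0, Omar £0, Wade £510.

Bids in descending order: Wade £1,670; Frank £1,160; Georgia £1,090; Omar £290.
Wade has the top bid and wins; the price is the second-highest bid, £1,160.
Wade's payoff = £1,670 − £1,160 = £510. All other bidders lose, so their payoff is 0.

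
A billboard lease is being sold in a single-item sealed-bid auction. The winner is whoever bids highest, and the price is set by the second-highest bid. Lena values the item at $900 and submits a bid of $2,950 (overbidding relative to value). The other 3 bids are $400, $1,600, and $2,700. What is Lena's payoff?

-$1,800

Highest competing bid: $2,700.
Lena's bid $2,950 is the highest overall, so Lena wins and pays the second-highest bid, $2,700.
Payoff = value − price = $900 − $2,700 = -$1,800.
Overbidding won the item at a price above value — truthful bidding would have avoided this loss.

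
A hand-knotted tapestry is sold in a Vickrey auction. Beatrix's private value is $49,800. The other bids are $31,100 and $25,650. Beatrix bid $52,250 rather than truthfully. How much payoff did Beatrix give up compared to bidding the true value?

Payoff forgone: $0.

The highest competing bid is $31,100.
Bidding truthfully at $49,800: Beatrix has the top bid, wins, and pays the second-highest bid $31,100. Payoff = $49,800 − $31,100 = $18,700.
Bidding $52,250: Beatrix has the top bid, wins, and pays the second-highest bid $31,100. Payoff = $49,800 − $31,100 = $18,700.
Regret = truthful payoff − actual payoff = $18,700 − $18,700 = $0.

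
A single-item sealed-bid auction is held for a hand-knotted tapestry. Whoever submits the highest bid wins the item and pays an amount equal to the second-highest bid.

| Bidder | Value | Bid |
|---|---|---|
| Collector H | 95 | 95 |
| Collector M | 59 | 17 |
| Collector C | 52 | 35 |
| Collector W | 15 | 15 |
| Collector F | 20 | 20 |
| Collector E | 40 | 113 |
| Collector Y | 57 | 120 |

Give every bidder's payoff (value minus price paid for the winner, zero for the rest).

Payoffs: Collector H 0, Collector M 0, Collector C 0, Collector W 0, Collector F 0, Collector E 0, Collector Y -56.

Ranking the bids: Collector Y 120; Collector E 113; Collector H 95; Collector C 35; Collector F 20; Collector M 17; Collector W 15.
Collector Y has the top bid and wins; the price is the second-highest bid, 113.
Collector Y's payoff = 57 − 113 = -56. All other bidders lose, so their payoff is 0.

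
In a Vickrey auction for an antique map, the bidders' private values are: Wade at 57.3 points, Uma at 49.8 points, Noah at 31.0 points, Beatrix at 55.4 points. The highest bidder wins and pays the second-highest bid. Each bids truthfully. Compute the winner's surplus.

1.9 points

Sorted high to low: Wade 57.3 points; Beatrix 55.4 points; Uma 49.8 points; Noah 31.0 points.
Wade wins with the top bid and pays the second-highest, 55.4 points.
Surplus = 57.3 points − 55.4 points = 1.9 points.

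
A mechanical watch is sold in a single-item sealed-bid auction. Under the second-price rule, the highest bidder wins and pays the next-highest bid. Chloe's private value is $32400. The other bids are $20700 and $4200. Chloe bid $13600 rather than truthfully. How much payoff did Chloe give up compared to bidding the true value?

The highest competing bid is $20700.
Bidding truthfully at $32400: Chloe has the top bid, wins, and pays the second-highest bid $20700. Payoff = $32400 − $20700 = $11700.
Bidding $13600: the top bid is $20700 (a rival), so Chloe loses. Payoff = $0.
Regret = truthful payoff − actual payoff = $11700 − $0 = $11700.

Payoff forgone: $11700.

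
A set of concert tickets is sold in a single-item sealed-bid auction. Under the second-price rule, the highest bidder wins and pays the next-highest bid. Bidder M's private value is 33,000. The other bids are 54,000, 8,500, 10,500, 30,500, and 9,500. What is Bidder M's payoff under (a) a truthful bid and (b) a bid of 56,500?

Truthful: 0; alternative: -21,000.

The highest competing bid is 54,000.
Bidding truthfully at 33,000: the top bid is 54,000 (a rival), so Bidder M loses. Payoff = 0.
Bidding 56,500: Bidder M has the top bid, wins, and pays the second-highest bid 54,000. Payoff = 33,000 − 54,000 = -21,000.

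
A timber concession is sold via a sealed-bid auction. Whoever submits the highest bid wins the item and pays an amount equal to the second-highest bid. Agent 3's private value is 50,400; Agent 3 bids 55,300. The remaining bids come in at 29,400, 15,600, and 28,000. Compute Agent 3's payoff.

Payoff = 21,000.

Highest competing bid: 29,400.
Agent 3's bid 55,300 is the highest overall, so Agent 3 wins and pays the second-highest bid, 29,400.
Payoff = value − price = 50,400 − 29,400 = 21,000.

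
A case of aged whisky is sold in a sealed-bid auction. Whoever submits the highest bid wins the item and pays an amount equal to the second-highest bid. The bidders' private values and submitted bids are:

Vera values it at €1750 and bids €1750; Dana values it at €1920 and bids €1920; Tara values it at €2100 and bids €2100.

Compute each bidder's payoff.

Bids in descending order: Tara €2100; Dana €1920; Vera €1750.
Tara has the top bid and wins; the price is the second-highest bid, €1920.
Tara's payoff = €2100 − €1920 = €180. All other bidders lose, so their payoff is 0.

Payoffs: Vera €0, Dana €0, Tara €180.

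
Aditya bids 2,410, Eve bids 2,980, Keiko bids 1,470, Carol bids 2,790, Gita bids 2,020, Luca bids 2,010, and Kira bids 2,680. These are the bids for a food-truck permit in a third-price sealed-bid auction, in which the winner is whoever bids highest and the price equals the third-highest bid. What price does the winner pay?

Sorted high to low: Eve 2,980; Carol 2,790; Kira 2,680; Aditya 2,410; Gita 2,020; Luca 2,010; Keiko 1,470.
Eve is the highest bidder, so Eve wins.
Under the third-price rule, the price is the third-highest bid: 2,680.

The winner pays 2,680.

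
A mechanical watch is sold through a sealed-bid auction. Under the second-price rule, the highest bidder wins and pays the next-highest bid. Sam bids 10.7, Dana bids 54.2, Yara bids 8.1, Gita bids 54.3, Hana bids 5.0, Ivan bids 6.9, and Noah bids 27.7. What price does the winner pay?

54.2

Ranking the bids: Gita 54.3 > Dana 54.2 > Noah 27.7 > Sam 10.7 > Yara 8.1 > Ivan 6.9 > Hana 5.0.
Gita has the highest bid, so Gita wins.
The second-highest bid is 54.2, so that is what Gita pays.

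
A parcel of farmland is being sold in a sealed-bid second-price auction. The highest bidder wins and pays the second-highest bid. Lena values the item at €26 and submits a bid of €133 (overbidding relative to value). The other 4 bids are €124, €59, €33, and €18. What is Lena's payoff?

Highest competing bid: €124.
Lena's bid €133 is the highest overall, so Lena wins and pays the second-highest bid, €124.
Payoff = value − price = €26 − €124 = -€98.

Payoff = -€98.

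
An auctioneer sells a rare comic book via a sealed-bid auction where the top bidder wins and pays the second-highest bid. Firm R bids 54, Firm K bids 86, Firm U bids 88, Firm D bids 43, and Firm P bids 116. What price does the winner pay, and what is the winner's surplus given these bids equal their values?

Ordered from highest: Firm P 116; Firm U 88; Firm K 86; Firm R 54; Firm D 43.
Firm P is the highest bidder, so Firm P wins.
Under the second-price rule, the price is the second-highest bid: 88.
Surplus = 116 − 88 = 28.

Price 88; surplus 28.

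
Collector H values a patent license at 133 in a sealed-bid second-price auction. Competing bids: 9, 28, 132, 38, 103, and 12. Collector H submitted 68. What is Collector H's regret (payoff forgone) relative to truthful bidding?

Payoff forgone: 1.

The highest competing bid is 132.
Bidding truthfully at 133: Collector H has the top bid, wins, and pays the second-highest bid 132. Payoff = 133 − 132 = 1.
Bidding 68: the top bid is 132 (a rival), so Collector H loses. Payoff = 0.
Regret = truthful payoff − actual payoff = 1 − 0 = 1.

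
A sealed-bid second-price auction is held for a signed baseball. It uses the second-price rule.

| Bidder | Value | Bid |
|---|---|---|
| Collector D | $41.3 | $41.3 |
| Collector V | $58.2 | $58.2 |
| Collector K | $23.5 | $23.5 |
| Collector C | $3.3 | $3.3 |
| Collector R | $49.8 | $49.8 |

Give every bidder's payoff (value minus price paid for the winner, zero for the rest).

Collector D $0.0, Collector V $8.4, Collector K $0.0, Collector C $0.0, Collector R $0.0.

Ranking the bids: Collector V $58.2; Collector R $49.8; Collector D $41.3; Collector K $23.5; Collector C $3.3.
Collector V has the top bid and wins; the price is the second-highest bid, $49.8.
Collector V's payoff = $58.2 − $49.8 = $8.4. All other bidders lose, so their payoff is 0.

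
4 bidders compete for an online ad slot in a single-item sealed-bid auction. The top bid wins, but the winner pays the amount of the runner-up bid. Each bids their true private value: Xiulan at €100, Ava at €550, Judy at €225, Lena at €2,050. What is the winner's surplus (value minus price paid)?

Ranking the bids: Lena €2,050 > Ava €550 > Judy €225 > Xiulan €100.
Lena wins with the top bid and pays the second-highest, €550.
Surplus = €2,050 − €550 = €1,500.

Winner's surplus: €1,500.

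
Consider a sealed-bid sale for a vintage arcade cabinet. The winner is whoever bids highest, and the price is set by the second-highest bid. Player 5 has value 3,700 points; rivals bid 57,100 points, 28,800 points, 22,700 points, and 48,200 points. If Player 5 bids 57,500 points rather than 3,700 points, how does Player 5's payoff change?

Payoff change: -53,400 points.

The highest competing bid is 57,100 points.
Bidding truthfully at 3,700 points: the top bid is 57,100 points (a rival), so Player 5 loses. Payoff = 0 points.
Bidding 57,500 points: Player 5 has the top bid, wins, and pays the second-highest bid 57,100 points. Payoff = 3,700 points − 57,100 points = -53,400 points.
Change = -53,400 points − 0 points = -53,400 points.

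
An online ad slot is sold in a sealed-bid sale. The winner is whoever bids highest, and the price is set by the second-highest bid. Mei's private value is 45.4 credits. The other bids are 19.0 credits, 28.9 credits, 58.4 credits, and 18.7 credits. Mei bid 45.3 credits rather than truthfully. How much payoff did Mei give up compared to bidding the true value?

0.0 credits

The highest competing bid is 58.4 credits.
Bidding truthfully at 45.4 credits: the top bid is 58.4 credits (a rival), so Mei loses. Payoff = 0.0 credits.
Bidding 45.3 credits: the top bid is 58.4 credits (a rival), so Mei loses. Payoff = 0.0 credits.
Regret = truthful payoff − actual payoff = 0.0 credits − 0.0 credits = 0.0 credits.
The bid only affects whether you win, not the price — here both bids land on the same side of the top rival bid, so the deviation is payoff-neutral.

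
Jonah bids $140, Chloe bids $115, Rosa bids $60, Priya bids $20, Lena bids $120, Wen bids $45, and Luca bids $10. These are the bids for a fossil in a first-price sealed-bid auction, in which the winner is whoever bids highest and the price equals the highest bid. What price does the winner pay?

The winner pays $140.

Ranking the bids: Jonah $140 > Lena $120 > Chloe $115 > Rosa $60 > Wen $45 > Priya $20 > Luca $10.
Jonah is the highest bidder, so Jonah wins.
Under the first-price rule, the price is the highest bid: $140.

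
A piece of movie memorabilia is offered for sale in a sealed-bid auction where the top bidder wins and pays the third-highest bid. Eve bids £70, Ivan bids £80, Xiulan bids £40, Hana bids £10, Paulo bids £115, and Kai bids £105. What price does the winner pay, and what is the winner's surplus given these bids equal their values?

The winner pays £80 for a surplus of £35.

Sorted high to low: Paulo £115; Kai £105; Ivan £80; Eve £70; Xiulan £40; Hana £10.
Paulo is the highest bidder, so Paulo wins.
Under the third-price rule, the price is the third-highest bid: £80.
Surplus = £115 − £80 = £35.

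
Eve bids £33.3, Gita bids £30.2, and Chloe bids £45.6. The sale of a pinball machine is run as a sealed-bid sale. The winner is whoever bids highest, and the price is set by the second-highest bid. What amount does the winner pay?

Bids in descending order: Chloe £45.6; Eve £33.3; Gita £30.2.
Chloe has the highest bid, so Chloe wins.
The second-highest bid is £33.3, so that is what Chloe pays.

The winner pays £33.3.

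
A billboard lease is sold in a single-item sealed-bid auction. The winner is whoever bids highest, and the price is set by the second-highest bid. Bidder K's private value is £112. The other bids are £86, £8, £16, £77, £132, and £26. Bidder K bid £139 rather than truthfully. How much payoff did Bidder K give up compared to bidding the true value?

Regret: £20.

The highest competing bid is £132.
Bidding truthfully at £112: the top bid is £132 (a rival), so Bidder K loses. Payoff = £0.
Bidding £139: Bidder K has the top bid, wins, and pays the second-highest bid £132. Payoff = £112 − £132 = -£20.
Regret = truthful payoff − actual payoff = £0 − -£20 = £20.
This is the dominant-strategy logic: truthful bidding weakly beats any alternative.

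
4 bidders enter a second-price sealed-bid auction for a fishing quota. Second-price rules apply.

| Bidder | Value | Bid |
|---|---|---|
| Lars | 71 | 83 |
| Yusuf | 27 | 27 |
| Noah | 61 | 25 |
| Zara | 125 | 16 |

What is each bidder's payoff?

Payoffs: Lars 44, Yusuf 0, Noah 0, Zara 0.

Bids in descending order: Lars 83; Yusuf 27; Noah 25; Zara 16.
Lars has the top bid and wins; the price is the second-highest bid, 27.
Lars's payoff = 71 − 27 = 44. All other bidders lose, so their payoff is 0.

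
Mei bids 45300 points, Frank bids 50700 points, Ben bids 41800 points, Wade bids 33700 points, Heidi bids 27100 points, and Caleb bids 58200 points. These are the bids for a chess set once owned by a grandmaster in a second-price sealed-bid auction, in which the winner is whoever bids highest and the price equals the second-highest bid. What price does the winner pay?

Bids in descending order: Caleb 58200 points; Frank 50700 points; Mei 45300 points; Ben 41800 points; Wade 33700 points; Heidi 27100 points.
Caleb is the highest bidder, so Caleb wins.
Under the second-price rule, the price is the second-highest bid: 50700 points.

The winner pays 50700 points.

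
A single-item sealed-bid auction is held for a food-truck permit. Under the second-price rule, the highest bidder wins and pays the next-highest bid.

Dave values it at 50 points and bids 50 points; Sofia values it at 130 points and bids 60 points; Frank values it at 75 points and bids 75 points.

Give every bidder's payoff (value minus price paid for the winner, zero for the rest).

Payoffs: Dave 0 points, Sofia 0 points, Frank 15 points.

Ordered from highest: Frank 75 points; Sofia 60 points; Dave 50 points.
Frank has the top bid and wins; the price is the second-highest bid, 60 points.
Frank's payoff = 75 points − 60 points = 15 points. All other bidders lose, so their payoff is 0.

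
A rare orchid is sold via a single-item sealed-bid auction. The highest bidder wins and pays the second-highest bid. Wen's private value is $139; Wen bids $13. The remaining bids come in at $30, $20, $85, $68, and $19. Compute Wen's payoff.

Highest competing bid: $85.
Wen's bid $13 is not the highest, so Wen loses, pays nothing, and earns zero payoff.

Payoff = $0.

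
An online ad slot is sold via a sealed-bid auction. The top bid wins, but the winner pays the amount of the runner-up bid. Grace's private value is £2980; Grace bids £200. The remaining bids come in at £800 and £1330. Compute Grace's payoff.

£0

Highest competing bid: £1330.
Grace's bid £200 is not the highest, so Grace loses, pays nothing, and earns zero payoff.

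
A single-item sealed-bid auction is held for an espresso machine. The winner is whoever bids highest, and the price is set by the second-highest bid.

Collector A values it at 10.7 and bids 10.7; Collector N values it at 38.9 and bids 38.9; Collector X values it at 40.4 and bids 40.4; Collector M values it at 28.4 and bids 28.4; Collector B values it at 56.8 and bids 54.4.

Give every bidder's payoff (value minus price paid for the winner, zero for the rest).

Ranking the bids: Collector B 54.4 > Collector X 40.4 > Collector N 38.9 > Collector M 28.4 > Collector A 10.7.
Collector B has the top bid and wins; the price is the second-highest bid, 40.4.
Collector B's payoff = 56.8 − 40.4 = 16.4. All other bidders lose, so their payoff is 0.

Payoffs: Collector A 0.0, Collector N 0.0, Collector X 0.0, Collector M 0.0, Collector B 16.4.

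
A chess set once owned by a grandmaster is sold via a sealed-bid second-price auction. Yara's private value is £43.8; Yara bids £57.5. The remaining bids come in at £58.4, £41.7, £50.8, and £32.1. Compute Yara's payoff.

Payoff = £0.0.

Highest competing bid: £58.4.
Yara's bid £57.5 is not the highest, so Yara loses, pays nothing, and earns zero payoff.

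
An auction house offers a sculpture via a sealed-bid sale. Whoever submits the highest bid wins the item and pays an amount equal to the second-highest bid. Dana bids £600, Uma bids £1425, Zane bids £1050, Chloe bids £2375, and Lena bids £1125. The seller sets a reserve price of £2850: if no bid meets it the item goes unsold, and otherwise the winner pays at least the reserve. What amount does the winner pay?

unsold

Ordered from highest: Chloe £2375; Uma £1425; Lena £1125; Zane £1050; Dana £600.
The top bid £2375 is below the reserve £2850, so the item goes unsold and nothing is paid.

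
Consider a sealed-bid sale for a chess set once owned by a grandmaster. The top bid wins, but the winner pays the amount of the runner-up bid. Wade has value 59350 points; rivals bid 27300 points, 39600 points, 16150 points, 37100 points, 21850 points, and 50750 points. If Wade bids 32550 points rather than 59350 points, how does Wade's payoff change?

The highest competing bid is 50750 points.
Bidding truthfully at 59350 points: Wade has the top bid, wins, and pays the second-highest bid 50750 points. Payoff = 59350 points − 50750 points = 8600 points.
Bidding 32550 points: the top bid is 50750 points (a rival), so Wade loses. Payoff = 0 points.
Change = 0 points − 8600 points = -8600 points.

-8600 points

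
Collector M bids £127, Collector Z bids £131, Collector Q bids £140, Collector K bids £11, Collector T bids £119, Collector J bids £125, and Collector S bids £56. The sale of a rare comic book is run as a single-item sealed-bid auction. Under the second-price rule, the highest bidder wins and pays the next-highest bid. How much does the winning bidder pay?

£131

Bids in descending order: Collector Q £140 > Collector Z £131 > Collector M £127 > Collector J £125 > Collector T £119 > Collector S £56 > Collector K £11.
Collector Q has the highest bid, so Collector Q wins.
The second-highest bid is £131, so that is what Collector Q pays.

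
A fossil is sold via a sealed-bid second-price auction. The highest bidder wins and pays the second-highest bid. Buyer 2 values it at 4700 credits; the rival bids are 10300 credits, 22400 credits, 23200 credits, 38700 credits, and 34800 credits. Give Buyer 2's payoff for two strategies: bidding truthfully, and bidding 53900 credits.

(a) 0 credits  (b) -34000 credits

The highest competing bid is 38700 credits.
Bidding truthfully at 4700 credits: the top bid is 38700 credits (a rival), so Buyer 2 loses. Payoff = 0 credits.
Bidding 53900 credits: Buyer 2 has the top bid, wins, and pays the second-highest bid 38700 credits. Payoff = 4700 credits − 38700 credits = -34000 credits.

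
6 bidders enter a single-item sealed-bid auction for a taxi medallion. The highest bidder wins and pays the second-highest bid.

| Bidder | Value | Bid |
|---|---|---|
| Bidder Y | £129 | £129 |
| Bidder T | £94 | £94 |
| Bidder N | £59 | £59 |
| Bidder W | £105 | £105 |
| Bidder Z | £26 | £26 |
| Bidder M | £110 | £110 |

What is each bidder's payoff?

Bids in descending order: Bidder Y £129, then Bidder M £110, then Bidder W £105, then Bidder T £94, then Bidder N £59, then Bidder Z £26.
Bidder Y has the top bid and wins; the price is the second-highest bid, £110.
Bidder Y's payoff = £129 − £110 = £19. All other bidders lose, so their payoff is 0.

Bidder Y £19, Bidder T £0, Bidder N £0, Bidder W £0, Bidder Z £0, Bidder M £0.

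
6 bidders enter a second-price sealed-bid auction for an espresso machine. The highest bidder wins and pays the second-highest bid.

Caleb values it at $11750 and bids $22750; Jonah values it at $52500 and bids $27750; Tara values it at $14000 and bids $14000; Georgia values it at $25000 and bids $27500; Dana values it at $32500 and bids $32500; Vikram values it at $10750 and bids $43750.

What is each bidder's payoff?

Payoffs: Caleb $0, Jonah $0, Tara $0, Georgia $0, Dana $0, Vikram -$21750.

Bids in descending order: Vikram $43750; Dana $32500; Jonah $27750; Georgia $27500; Caleb $22750; Tara $14000.
Vikram has the top bid and wins; the price is the second-highest bid, $32500.
Vikram's payoff = $10750 − $32500 = -$21750. All other bidders lose, so their payoff is 0.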